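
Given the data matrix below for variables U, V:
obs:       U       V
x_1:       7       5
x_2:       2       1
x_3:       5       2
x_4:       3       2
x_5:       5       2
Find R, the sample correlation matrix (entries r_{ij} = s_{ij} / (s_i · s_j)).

Step 1 — column means:
  mean(U) = (7 + 2 + 5 + 3 + 5) / 5 = 22/5 = 4.4
  mean(V) = (5 + 1 + 2 + 2 + 2) / 5 = 12/5 = 2.4

Step 2 — sample variances and covariances s[i,j] = (1/(n-1)) · Σ_k (x_{k,i} - mean_i) · (x_{k,j} - mean_j), with n-1 = 4:
  s[U,U] = ((2.6)·(2.6) + (-2.4)·(-2.4) + (0.6)·(0.6) + (-1.4)·(-1.4) + (0.6)·(0.6)) / 4 = 15.2/4 = 3.8
  s[U,V] = ((2.6)·(2.6) + (-2.4)·(-1.4) + (0.6)·(-0.4) + (-1.4)·(-0.4) + (0.6)·(-0.4)) / 4 = 10.2/4 = 2.55
  s[V,V] = ((2.6)·(2.6) + (-1.4)·(-1.4) + (-0.4)·(-0.4) + (-0.4)·(-0.4) + (-0.4)·(-0.4)) / 4 = 9.2/4 = 2.3
  Sample standard deviations s_i = √(s[i,i]):
  s(U) = √(3.8) = 1.9494
  s(V) = √(2.3) = 1.5166

Step 3 — r_{ij} = s_{ij} / (s_i · s_j):
  r[U,U] = 1 (diagonal).
  r[U,V] = 2.55 / (1.9494 · 1.5166) = 2.55 / 2.9563 = 0.8626
  r[V,V] = 1 (diagonal).

R is symmetric with unit diagonal. Assembling:

R = [[1, 0.8626],
 [0.8626, 1]]


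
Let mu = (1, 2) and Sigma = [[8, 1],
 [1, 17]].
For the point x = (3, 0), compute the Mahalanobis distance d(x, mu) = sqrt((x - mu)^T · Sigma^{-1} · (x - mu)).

Step 1 — centre the observation: (x - mu) = (2, -2).

Step 2 — invert Sigma. det(Sigma) = 8·17 - (1)² = 135.
  Sigma^{-1} = (1/det) · [[d, -b], [-b, a]] = [[0.1259, -0.0074],
 [-0.0074, 0.0593]].

Step 3 — form the quadratic (x - mu)^T · Sigma^{-1} · (x - mu):
  Sigma^{-1} · (x - mu) = (0.2667, -0.1333).
  (x - mu)^T · [Sigma^{-1} · (x - mu)] = (2)·(0.2667) + (-2)·(-0.1333) = 0.8.

Step 4 — take square root: d = √(0.8) ≈ 0.8944.

d(x, mu) = √(0.8) ≈ 0.8944


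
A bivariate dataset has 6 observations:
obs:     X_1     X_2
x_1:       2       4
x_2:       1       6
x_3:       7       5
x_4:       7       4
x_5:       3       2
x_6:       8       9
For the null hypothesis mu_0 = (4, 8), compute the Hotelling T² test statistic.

Step 1 — sample mean vector:
  mean(X_1) = (2 + 1 + 7 + 7 + 3 + 8) / 6 = 28/6 = 4.6667
  mean(X_2) = (4 + 6 + 5 + 4 + 2 + 9) / 6 = 30/6 = 5
  x̄ = (4.6667, 5),  deviation x̄ - mu_0 = (4.6667, 5) - (4, 8) = (0.6667, -3).

Step 2 — sample covariance matrix, S[i,j] = (1/(n-1)) · Σ_k (x_{k,i} - mean_i) · (x_{k,j} - mean_j), divisor n-1 = 5:
  S[X_1,X_1] = ((-2.6667)·(-2.6667) + (-3.6667)·(-3.6667) + (2.3333)·(2.3333) + (2.3333)·(2.3333) + (-1.6667)·(-1.6667) + (3.3333)·(3.3333)) / 5 = 45.3333/5 = 9.0667
  S[X_1,X_2] = ((-2.6667)·(-1) + (-3.6667)·(1) + (2.3333)·(0) + (2.3333)·(-1) + (-1.6667)·(-3) + (3.3333)·(4)) / 5 = 15/5 = 3
  S[X_2,X_2] = ((-1)·(-1) + (1)·(1) + (0)·(0) + (-1)·(-1) + (-3)·(-3) + (4)·(4)) / 5 = 28/5 = 5.6
  S = [[9.0667, 3],
 [3, 5.6]].

Step 3 — invert S. det(S) = 9.0667·5.6 - (3)² = 41.7733.
  S^{-1} = (1/det) · [[d, -b], [-b, a]] = [[0.1341, -0.0718],
 [-0.0718, 0.217]].

Step 4 — quadratic form (x̄ - mu_0)^T · S^{-1} · (x̄ - mu_0):
  S^{-1} · (x̄ - mu_0) = (0.3048, -0.699),
  (x̄ - mu_0)^T · [...] = (0.6667)·(0.3048) + (-3)·(-0.699) = 2.3002.

Step 5 — scale by n: T² = 6 · 2.3002 = 13.8015.

T² ≈ 13.8015


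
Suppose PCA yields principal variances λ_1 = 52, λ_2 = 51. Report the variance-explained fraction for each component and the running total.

Step 1 — total variance = trace(Sigma) = Σ λ_i = 52 + 51 = 103.

Step 2 — fraction explained by component i = λ_i / Σ λ:
  PC1: 52/103 = 0.5049
  PC2: 51/103 = 0.4951

Step 3 — cumulative fraction after k components = (λ_1 + ... + λ_k) / Σ λ:
  k = 1: 52/103 = 0.5049
  k = 2: (52 + 51)/103 = 103/103 = 1

Summary (fraction, with percent):

explained: PC1 0.5049 (50.49%), PC2 0.4951 (49.51%);  cumulative: 0.5049, 1


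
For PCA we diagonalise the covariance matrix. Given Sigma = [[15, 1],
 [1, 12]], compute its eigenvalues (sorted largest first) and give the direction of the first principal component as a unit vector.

Step 1 — characteristic polynomial of 2×2 Sigma:
  det(Sigma - λI) = λ² - trace · λ + det = 0.
  trace = 15 + 12 = 27, det = 15·12 - (1)² = 179.
Step 2 — discriminant:
  Δ = trace² - 4·det = 729 - 716 = 13.
Step 3 — eigenvalues:
  λ = (trace ± √Δ)/2 = (27 ± 3.6056)/2,
  λ_1 = 15.3028,  λ_2 = 11.6972.

Step 4 — unit eigenvector for λ_1: solve (Sigma - λ_1 I)v = 0. First row:
  (15 - 15.3028)·v_x + (1)·v_y = 0, i.e. (-0.3028)·v_x + (1)·v_y = 0,
  so v ∝ (b, λ_1 - a) = (1, 0.3028) = u.
  ||u|| = √((1)² + (0.3028)²) = √(1.0917) ≈ 1.0448,
  v_1 = u/||u|| ≈ (0.9571, 0.2898) (||v_1|| = 1).

λ_1 = 15.3028,  λ_2 = 11.6972;  v_1 ≈ (0.9571, 0.2898)


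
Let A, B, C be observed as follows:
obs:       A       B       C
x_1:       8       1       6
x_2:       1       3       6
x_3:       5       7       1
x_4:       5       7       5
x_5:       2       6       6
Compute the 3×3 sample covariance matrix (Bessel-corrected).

Step 1 — column means:
  mean(A) = (8 + 1 + 5 + 5 + 2) / 5 = 21/5 = 4.2
  mean(B) = (1 + 3 + 7 + 7 + 6) / 5 = 24/5 = 4.8
  mean(C) = (6 + 6 + 1 + 5 + 6) / 5 = 24/5 = 4.8

Step 2 — sample covariance S[i,j] = (1/(n-1)) · Σ_k (x_{k,i} - mean_i) · (x_{k,j} - mean_j), with n-1 = 4.
  S[A,A] = ((3.8)·(3.8) + (-3.2)·(-3.2) + (0.8)·(0.8) + (0.8)·(0.8) + (-2.2)·(-2.2)) / 4 = 30.8/4 = 7.7
  S[A,B] = ((3.8)·(-3.8) + (-3.2)·(-1.8) + (0.8)·(2.2) + (0.8)·(2.2) + (-2.2)·(1.2)) / 4 = -7.8/4 = -1.95
  S[A,C] = ((3.8)·(1.2) + (-3.2)·(1.2) + (0.8)·(-3.8) + (0.8)·(0.2) + (-2.2)·(1.2)) / 4 = -4.8/4 = -1.2
  S[B,B] = ((-3.8)·(-3.8) + (-1.8)·(-1.8) + (2.2)·(2.2) + (2.2)·(2.2) + (1.2)·(1.2)) / 4 = 28.8/4 = 7.2
  S[B,C] = ((-3.8)·(1.2) + (-1.8)·(1.2) + (2.2)·(-3.8) + (2.2)·(0.2) + (1.2)·(1.2)) / 4 = -13.2/4 = -3.3
  S[C,C] = ((1.2)·(1.2) + (1.2)·(1.2) + (-3.8)·(-3.8) + (0.2)·(0.2) + (1.2)·(1.2)) / 4 = 18.8/4 = 4.7

S is symmetric (S[j,i] = S[i,j]). Assembling:

S = [[7.7, -1.95, -1.2],
 [-1.95, 7.2, -3.3],
 [-1.2, -3.3, 4.7]]


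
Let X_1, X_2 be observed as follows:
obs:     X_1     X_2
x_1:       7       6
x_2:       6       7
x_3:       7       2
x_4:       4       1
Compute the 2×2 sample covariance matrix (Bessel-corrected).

Step 1 — column means:
  mean(X_1) = (7 + 6 + 7 + 4) / 4 = 24/4 = 6
  mean(X_2) = (6 + 7 + 2 + 1) / 4 = 16/4 = 4

Step 2 — sample covariance S[i,j] = (1/(n-1)) · Σ_k (x_{k,i} - mean_i) · (x_{k,j} - mean_j), with n-1 = 3.
  S[X_1,X_1] = ((1)·(1) + (0)·(0) + (1)·(1) + (-2)·(-2)) / 3 = 6/3 = 2
  S[X_1,X_2] = ((1)·(2) + (0)·(3) + (1)·(-2) + (-2)·(-3)) / 3 = 6/3 = 2
  S[X_2,X_2] = ((2)·(2) + (3)·(3) + (-2)·(-2) + (-3)·(-3)) / 3 = 26/3 = 8.6667

S is symmetric (S[j,i] = S[i,j]). Assembling:

S = [[2, 2],
 [2, 8.6667]]


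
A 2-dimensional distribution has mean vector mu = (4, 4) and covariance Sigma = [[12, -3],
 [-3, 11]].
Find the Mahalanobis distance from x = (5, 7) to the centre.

Step 1 — centre the observation: (x - mu) = (1, 3).

Step 2 — invert Sigma. det(Sigma) = 12·11 - (-3)² = 123.
  Sigma^{-1} = (1/det) · [[d, -b], [-b, a]] = [[0.0894, 0.0244],
 [0.0244, 0.0976]].

Step 3 — form the quadratic (x - mu)^T · Sigma^{-1} · (x - mu):
  Sigma^{-1} · (x - mu) = (0.1626, 0.3171).
  (x - mu)^T · [Sigma^{-1} · (x - mu)] = (1)·(0.1626) + (3)·(0.3171) = 1.1138.

Step 4 — take square root: d = √(1.1138) ≈ 1.0554.

d(x, mu) = √(1.1138) ≈ 1.0554


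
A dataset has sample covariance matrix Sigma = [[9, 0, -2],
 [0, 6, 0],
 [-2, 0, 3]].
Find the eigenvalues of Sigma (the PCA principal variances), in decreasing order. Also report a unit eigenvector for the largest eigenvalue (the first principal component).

Step 1 — characteristic polynomial p(λ) = det(λI - Sigma) = λ³ - tr·λ² + c_1·λ - det, where tr = trace, c_1 = sum of the principal 2×2 minors, det = det(Sigma):
  tr = 9 + 6 + 3 = 18,
  c_1 = (9·6 - (0)²) + (9·3 - (-2)²) + (6·3 - (0)²) = 54 + 23 + 18 = 95,
  det = 9·(6·3 - (0)²) - (0)·((0)·3 - (0)·(-2)) + (-2)·((0)·(0) - 6·(-2)) = 9·(18) - (0)·(0) + (-2)·(12) = 138.
  So p(λ) = λ³ - 18λ² + 95λ - 138.
Step 2 — look for an integer root (rational root theorem: any rational root is an integer divisor of 138). Testing λ = 6:
  p(6) = 216 - 648 + 570 - 138 = 0  ✓
  Dividing out (λ - 6): p(λ) = (λ - 6)(λ² - 12λ + 23).
Step 3 — remaining eigenvalues from the quadratic λ² - 12λ + 23 = 0:
  Δ = 12² - 4·23 = 144 - 92 = 52,  λ = (12 ± √52)/2 = (12 ± 7.2111)/2 ≈ 9.6056 or 2.3944.
  Sorted: λ_1 = 9.6056,  λ_2 = 6,  λ_3 = 2.3944  (check: sum = 18 = tr ✓).

Step 4 — unit eigenvector for λ_1 ≈ 9.6056: v spans the null space of (Sigma - λ_1 I), whose rows are
  r_1 = (-0.6056, 0, -2),  r_2 = (0, -3.6056, 0),  r_3 = (-2, 0, -6.6056).
  v is orthogonal to every row, so take v ∝ r_1 × r_2 = ((0)·(0) - (-2)·(-3.6056), (-2)·(0) - (-0.6056)·(0), (-0.6056)·(-3.6056) - (0)·(0)) ≈ (-7.2111, 0, 2.1833).
  Rescale (multiply by -1 so the first nonzero entry is positive): u = (7.2111, 0, -2.1833).
  ||u|| = √((7.2111)² + (0)² + (-2.1833)²) = √(56.767) ≈ 7.5344,  v_1 = u/||u|| ≈ (0.9571, 0, -0.2898) (||v_1|| = 1).

λ_1 = 9.6056,  λ_2 = 6,  λ_3 = 2.3944;  v_1 ≈ (0.9571, 0, -0.2898)


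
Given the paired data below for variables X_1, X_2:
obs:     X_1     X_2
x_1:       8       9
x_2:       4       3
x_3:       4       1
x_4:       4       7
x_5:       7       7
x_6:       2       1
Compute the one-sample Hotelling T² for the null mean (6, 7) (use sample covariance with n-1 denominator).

Step 1 — sample mean vector:
  mean(X_1) = (8 + 4 + 4 + 4 + 7 + 2) / 6 = 29/6 = 4.8333
  mean(X_2) = (9 + 3 + 1 + 7 + 7 + 1) / 6 = 28/6 = 4.6667
  x̄ = (4.8333, 4.6667),  deviation x̄ - mu_0 = (4.8333, 4.6667) - (6, 7) = (-1.1667, -2.3333).

Step 2 — sample covariance matrix, S[i,j] = (1/(n-1)) · Σ_k (x_{k,i} - mean_i) · (x_{k,j} - mean_j), divisor n-1 = 5:
  S[X_1,X_1] = ((3.1667)·(3.1667) + (-0.8333)·(-0.8333) + (-0.8333)·(-0.8333) + (-0.8333)·(-0.8333) + (2.1667)·(2.1667) + (-2.8333)·(-2.8333)) / 5 = 24.8333/5 = 4.9667
  S[X_1,X_2] = ((3.1667)·(4.3333) + (-0.8333)·(-1.6667) + (-0.8333)·(-3.6667) + (-0.8333)·(2.3333) + (2.1667)·(2.3333) + (-2.8333)·(-3.6667)) / 5 = 31.6667/5 = 6.3333
  S[X_2,X_2] = ((4.3333)·(4.3333) + (-1.6667)·(-1.6667) + (-3.6667)·(-3.6667) + (2.3333)·(2.3333) + (2.3333)·(2.3333) + (-3.6667)·(-3.6667)) / 5 = 59.3333/5 = 11.8667
  S = [[4.9667, 6.3333],
 [6.3333, 11.8667]].

Step 3 — invert S. det(S) = 4.9667·11.8667 - (6.3333)² = 18.8267.
  S^{-1} = (1/det) · [[d, -b], [-b, a]] = [[0.6303, -0.3364],
 [-0.3364, 0.2638]].

Step 4 — quadratic form (x̄ - mu_0)^T · S^{-1} · (x̄ - mu_0):
  S^{-1} · (x̄ - mu_0) = (0.0496, -0.2231),
  (x̄ - mu_0)^T · [...] = (-1.1667)·(0.0496) + (-2.3333)·(-0.2231) = 0.4627.

Step 5 — scale by n: T² = 6 · 0.4627 = 2.7762.

T² ≈ 2.7762


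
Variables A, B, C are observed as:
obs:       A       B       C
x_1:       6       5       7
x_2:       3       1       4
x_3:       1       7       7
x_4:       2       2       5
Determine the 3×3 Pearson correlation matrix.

Step 1 — column means:
  mean(A) = (6 + 3 + 1 + 2) / 4 = 12/4 = 3
  mean(B) = (5 + 1 + 7 + 2) / 4 = 15/4 = 3.75
  mean(C) = (7 + 4 + 7 + 5) / 4 = 23/4 = 5.75

Step 2 — sample variances and covariances s[i,j] = (1/(n-1)) · Σ_k (x_{k,i} - mean_i) · (x_{k,j} - mean_j), with n-1 = 3:
  s[A,A] = ((3)·(3) + (0)·(0) + (-2)·(-2) + (-1)·(-1)) / 3 = 14/3 = 4.6667
  s[A,B] = ((3)·(1.25) + (0)·(-2.75) + (-2)·(3.25) + (-1)·(-1.75)) / 3 = -1/3 = -0.3333
  s[A,C] = ((3)·(1.25) + (0)·(-1.75) + (-2)·(1.25) + (-1)·(-0.75)) / 3 = 2/3 = 0.6667
  s[B,B] = ((1.25)·(1.25) + (-2.75)·(-2.75) + (3.25)·(3.25) + (-1.75)·(-1.75)) / 3 = 22.75/3 = 7.5833
  s[B,C] = ((1.25)·(1.25) + (-2.75)·(-1.75) + (3.25)·(1.25) + (-1.75)·(-0.75)) / 3 = 11.75/3 = 3.9167
  s[C,C] = ((1.25)·(1.25) + (-1.75)·(-1.75) + (1.25)·(1.25) + (-0.75)·(-0.75)) / 3 = 6.75/3 = 2.25
  Sample standard deviations s_i = √(s[i,i]):
  s(A) = √(4.6667) = 2.1602
  s(B) = √(7.5833) = 2.7538
  s(C) = √(2.25) = 1.5

Step 3 — r_{ij} = s_{ij} / (s_i · s_j):
  r[A,A] = 1 (diagonal).
  r[A,B] = -0.3333 / (2.1602 · 2.7538) = -0.3333 / 5.9489 = -0.056
  r[A,C] = 0.6667 / (2.1602 · 1.5) = 0.6667 / 3.2404 = 0.2057
  r[B,B] = 1 (diagonal).
  r[B,C] = 3.9167 / (2.7538 · 1.5) = 3.9167 / 4.1307 = 0.9482
  r[C,C] = 1 (diagonal).

R is symmetric with unit diagonal. Assembling:

R = [[1, -0.056, 0.2057],
 [-0.056, 1, 0.9482],
 [0.2057, 0.9482, 1]]


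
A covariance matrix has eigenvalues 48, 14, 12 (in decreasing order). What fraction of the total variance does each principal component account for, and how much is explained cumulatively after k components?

Step 1 — total variance = trace(Sigma) = Σ λ_i = 48 + 14 + 12 = 74.

Step 2 — fraction explained by component i = λ_i / Σ λ:
  PC1: 48/74 = 0.6486
  PC2: 14/74 = 0.1892
  PC3: 12/74 = 0.1622

Step 3 — cumulative fraction after k components = (λ_1 + ... + λ_k) / Σ λ:
  k = 1: 48/74 = 0.6486
  k = 2: (48 + 14)/74 = 62/74 = 0.8378
  k = 3: (48 + 14 + 12)/74 = 74/74 = 1

Summary (fraction, with percent):

explained: PC1 0.6486 (64.86%), PC2 0.1892 (18.92%), PC3 0.1622 (16.22%);  cumulative: 0.6486, 0.8378, 1


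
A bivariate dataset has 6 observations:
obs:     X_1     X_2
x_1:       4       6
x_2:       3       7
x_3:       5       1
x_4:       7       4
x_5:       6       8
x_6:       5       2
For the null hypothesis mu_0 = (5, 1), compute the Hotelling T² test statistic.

Step 1 — sample mean vector:
  mean(X_1) = (4 + 3 + 5 + 7 + 6 + 5) / 6 = 30/6 = 5
  mean(X_2) = (6 + 7 + 1 + 4 + 8 + 2) / 6 = 28/6 = 4.6667
  x̄ = (5, 4.6667),  deviation x̄ - mu_0 = (5, 4.6667) - (5, 1) = (0, 3.6667).

Step 2 — sample covariance matrix, S[i,j] = (1/(n-1)) · Σ_k (x_{k,i} - mean_i) · (x_{k,j} - mean_j), divisor n-1 = 5:
  S[X_1,X_1] = ((-1)·(-1) + (-2)·(-2) + (0)·(0) + (2)·(2) + (1)·(1) + (0)·(0)) / 5 = 10/5 = 2
  S[X_1,X_2] = ((-1)·(1.3333) + (-2)·(2.3333) + (0)·(-3.6667) + (2)·(-0.6667) + (1)·(3.3333) + (0)·(-2.6667)) / 5 = -4/5 = -0.8
  S[X_2,X_2] = ((1.3333)·(1.3333) + (2.3333)·(2.3333) + (-3.6667)·(-3.6667) + (-0.6667)·(-0.6667) + (3.3333)·(3.3333) + (-2.6667)·(-2.6667)) / 5 = 39.3333/5 = 7.8667
  S = [[2, -0.8],
 [-0.8, 7.8667]].

Step 3 — invert S. det(S) = 2·7.8667 - (-0.8)² = 15.0933.
  S^{-1} = (1/det) · [[d, -b], [-b, a]] = [[0.5212, 0.053],
 [0.053, 0.1325]].

Step 4 — quadratic form (x̄ - mu_0)^T · S^{-1} · (x̄ - mu_0):
  S^{-1} · (x̄ - mu_0) = (0.1943, 0.4859),
  (x̄ - mu_0)^T · [...] = (0)·(0.1943) + (3.6667)·(0.4859) = 1.7815.

Step 5 — scale by n: T² = 6 · 1.7815 = 10.689.

T² ≈ 10.689


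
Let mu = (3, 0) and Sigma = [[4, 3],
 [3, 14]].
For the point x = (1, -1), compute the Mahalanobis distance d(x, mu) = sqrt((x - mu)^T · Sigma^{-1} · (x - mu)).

Step 1 — centre the observation: (x - mu) = (-2, -1).

Step 2 — invert Sigma. det(Sigma) = 4·14 - (3)² = 47.
  Sigma^{-1} = (1/det) · [[d, -b], [-b, a]] = [[0.2979, -0.0638],
 [-0.0638, 0.0851]].

Step 3 — form the quadratic (x - mu)^T · Sigma^{-1} · (x - mu):
  Sigma^{-1} · (x - mu) = (-0.5319, 0.0426).
  (x - mu)^T · [Sigma^{-1} · (x - mu)] = (-2)·(-0.5319) + (-1)·(0.0426) = 1.0213.

Step 4 — take square root: d = √(1.0213) ≈ 1.0106.

d(x, mu) = √(1.0213) ≈ 1.0106


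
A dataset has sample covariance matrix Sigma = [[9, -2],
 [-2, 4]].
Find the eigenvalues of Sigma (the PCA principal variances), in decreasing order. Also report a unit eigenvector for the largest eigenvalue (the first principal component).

Step 1 — characteristic polynomial of 2×2 Sigma:
  det(Sigma - λI) = λ² - trace · λ + det = 0.
  trace = 9 + 4 = 13, det = 9·4 - (-2)² = 32.
Step 2 — discriminant:
  Δ = trace² - 4·det = 169 - 128 = 41.
Step 3 — eigenvalues:
  λ = (trace ± √Δ)/2 = (13 ± 6.4031)/2,
  λ_1 = 9.7016,  λ_2 = 3.2984.

Step 4 — unit eigenvector for λ_1: solve (Sigma - λ_1 I)v = 0. First row:
  (9 - 9.7016)·v_x + (-2)·v_y = 0, i.e. (-0.7016)·v_x + (-2)·v_y = 0,
  so v ∝ (b, λ_1 - a) = (-2, 0.7016); multiply by -1 so the first entry is positive: u = (2, -0.7016).
  ||u|| = √((2)² + (-0.7016)²) = √(4.4922) ≈ 2.1195,
  v_1 = u/||u|| ≈ (0.9436, -0.331) (||v_1|| = 1).

λ_1 = 9.7016,  λ_2 = 3.2984;  v_1 ≈ (0.9436, -0.331)


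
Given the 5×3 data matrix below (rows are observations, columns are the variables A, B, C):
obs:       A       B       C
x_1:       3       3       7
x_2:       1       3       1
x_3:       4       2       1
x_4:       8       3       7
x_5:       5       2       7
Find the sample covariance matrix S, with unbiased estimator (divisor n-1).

Step 1 — column means:
  mean(A) = (3 + 1 + 4 + 8 + 5) / 5 = 21/5 = 4.2
  mean(B) = (3 + 3 + 2 + 3 + 2) / 5 = 13/5 = 2.6
  mean(C) = (7 + 1 + 1 + 7 + 7) / 5 = 23/5 = 4.6

Step 2 — sample covariance S[i,j] = (1/(n-1)) · Σ_k (x_{k,i} - mean_i) · (x_{k,j} - mean_j), with n-1 = 4.
  S[A,A] = ((-1.2)·(-1.2) + (-3.2)·(-3.2) + (-0.2)·(-0.2) + (3.8)·(3.8) + (0.8)·(0.8)) / 4 = 26.8/4 = 6.7
  S[A,B] = ((-1.2)·(0.4) + (-3.2)·(0.4) + (-0.2)·(-0.6) + (3.8)·(0.4) + (0.8)·(-0.6)) / 4 = -0.6/4 = -0.15
  S[A,C] = ((-1.2)·(2.4) + (-3.2)·(-3.6) + (-0.2)·(-3.6) + (3.8)·(2.4) + (0.8)·(2.4)) / 4 = 20.4/4 = 5.1
  S[B,B] = ((0.4)·(0.4) + (0.4)·(0.4) + (-0.6)·(-0.6) + (0.4)·(0.4) + (-0.6)·(-0.6)) / 4 = 1.2/4 = 0.3
  S[B,C] = ((0.4)·(2.4) + (0.4)·(-3.6) + (-0.6)·(-3.6) + (0.4)·(2.4) + (-0.6)·(2.4)) / 4 = 1.2/4 = 0.3
  S[C,C] = ((2.4)·(2.4) + (-3.6)·(-3.6) + (-3.6)·(-3.6) + (2.4)·(2.4) + (2.4)·(2.4)) / 4 = 43.2/4 = 10.8

S is symmetric (S[j,i] = S[i,j]). Assembling:

S = [[6.7, -0.15, 5.1],
 [-0.15, 0.3, 0.3],
 [5.1, 0.3, 10.8]]


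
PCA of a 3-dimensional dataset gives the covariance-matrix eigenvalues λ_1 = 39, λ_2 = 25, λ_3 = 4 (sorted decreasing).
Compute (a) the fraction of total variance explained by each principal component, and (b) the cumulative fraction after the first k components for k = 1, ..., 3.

Step 1 — total variance = trace(Sigma) = Σ λ_i = 39 + 25 + 4 = 68.

Step 2 — fraction explained by component i = λ_i / Σ λ:
  PC1: 39/68 = 0.5735
  PC2: 25/68 = 0.3676
  PC3: 4/68 = 0.0588

Step 3 — cumulative fraction after k components = (λ_1 + ... + λ_k) / Σ λ:
  k = 1: 39/68 = 0.5735
  k = 2: (39 + 25)/68 = 64/68 = 0.9412
  k = 3: (39 + 25 + 4)/68 = 68/68 = 1

Summary (fraction, with percent):

explained: PC1 0.5735 (57.35%), PC2 0.3676 (36.76%), PC3 0.0588 (5.88%);  cumulative: 0.5735, 0.9412, 1


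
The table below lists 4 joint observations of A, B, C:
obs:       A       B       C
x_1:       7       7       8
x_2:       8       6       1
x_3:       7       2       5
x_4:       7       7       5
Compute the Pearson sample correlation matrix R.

Step 1 — column means:
  mean(A) = (7 + 8 + 7 + 7) / 4 = 29/4 = 7.25
  mean(B) = (7 + 6 + 2 + 7) / 4 = 22/4 = 5.5
  mean(C) = (8 + 1 + 5 + 5) / 4 = 19/4 = 4.75

Step 2 — sample variances and covariances s[i,j] = (1/(n-1)) · Σ_k (x_{k,i} - mean_i) · (x_{k,j} - mean_j), with n-1 = 3:
  s[A,A] = ((-0.25)·(-0.25) + (0.75)·(0.75) + (-0.25)·(-0.25) + (-0.25)·(-0.25)) / 3 = 0.75/3 = 0.25
  s[A,B] = ((-0.25)·(1.5) + (0.75)·(0.5) + (-0.25)·(-3.5) + (-0.25)·(1.5)) / 3 = 0.5/3 = 0.1667
  s[A,C] = ((-0.25)·(3.25) + (0.75)·(-3.75) + (-0.25)·(0.25) + (-0.25)·(0.25)) / 3 = -3.75/3 = -1.25
  s[B,B] = ((1.5)·(1.5) + (0.5)·(0.5) + (-3.5)·(-3.5) + (1.5)·(1.5)) / 3 = 17/3 = 5.6667
  s[B,C] = ((1.5)·(3.25) + (0.5)·(-3.75) + (-3.5)·(0.25) + (1.5)·(0.25)) / 3 = 2.5/3 = 0.8333
  s[C,C] = ((3.25)·(3.25) + (-3.75)·(-3.75) + (0.25)·(0.25) + (0.25)·(0.25)) / 3 = 24.75/3 = 8.25
  Sample standard deviations s_i = √(s[i,i]):
  s(A) = √(0.25) = 0.5
  s(B) = √(5.6667) = 2.3805
  s(C) = √(8.25) = 2.8723

Step 3 — r_{ij} = s_{ij} / (s_i · s_j):
  r[A,A] = 1 (diagonal).
  r[A,B] = 0.1667 / (0.5 · 2.3805) = 0.1667 / 1.1902 = 0.14
  r[A,C] = -1.25 / (0.5 · 2.8723) = -1.25 / 1.4361 = -0.8704
  r[B,B] = 1 (diagonal).
  r[B,C] = 0.8333 / (2.3805 · 2.8723) = 0.8333 / 6.8374 = 0.1219
  r[C,C] = 1 (diagonal).

R is symmetric with unit diagonal. Assembling:

R = [[1, 0.14, -0.8704],
 [0.14, 1, 0.1219],
 [-0.8704, 0.1219, 1]]


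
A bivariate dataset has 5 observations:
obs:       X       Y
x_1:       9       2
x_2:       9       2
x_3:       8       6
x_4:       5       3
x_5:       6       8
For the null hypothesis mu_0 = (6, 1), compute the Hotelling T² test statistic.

Step 1 — sample mean vector:
  mean(X) = (9 + 9 + 8 + 5 + 6) / 5 = 37/5 = 7.4
  mean(Y) = (2 + 2 + 6 + 3 + 8) / 5 = 21/5 = 4.2
  x̄ = (7.4, 4.2),  deviation x̄ - mu_0 = (7.4, 4.2) - (6, 1) = (1.4, 3.2).

Step 2 — sample covariance matrix, S[i,j] = (1/(n-1)) · Σ_k (x_{k,i} - mean_i) · (x_{k,j} - mean_j), divisor n-1 = 4:
  S[X,X] = ((1.6)·(1.6) + (1.6)·(1.6) + (0.6)·(0.6) + (-2.4)·(-2.4) + (-1.4)·(-1.4)) / 4 = 13.2/4 = 3.3
  S[X,Y] = ((1.6)·(-2.2) + (1.6)·(-2.2) + (0.6)·(1.8) + (-2.4)·(-1.2) + (-1.4)·(3.8)) / 4 = -8.4/4 = -2.1
  S[Y,Y] = ((-2.2)·(-2.2) + (-2.2)·(-2.2) + (1.8)·(1.8) + (-1.2)·(-1.2) + (3.8)·(3.8)) / 4 = 28.8/4 = 7.2
  S = [[3.3, -2.1],
 [-2.1, 7.2]].

Step 3 — invert S. det(S) = 3.3·7.2 - (-2.1)² = 19.35.
  S^{-1} = (1/det) · [[d, -b], [-b, a]] = [[0.3721, 0.1085],
 [0.1085, 0.1705]].

Step 4 — quadratic form (x̄ - mu_0)^T · S^{-1} · (x̄ - mu_0):
  S^{-1} · (x̄ - mu_0) = (0.8682, 0.6977),
  (x̄ - mu_0)^T · [...] = (1.4)·(0.8682) + (3.2)·(0.6977) = 3.4481.

Step 5 — scale by n: T² = 5 · 3.4481 = 17.2403.

T² ≈ 17.2403


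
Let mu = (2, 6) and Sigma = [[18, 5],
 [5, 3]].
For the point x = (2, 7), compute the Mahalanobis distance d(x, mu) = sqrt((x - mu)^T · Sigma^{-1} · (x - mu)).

Step 1 — centre the observation: (x - mu) = (0, 1).

Step 2 — invert Sigma. det(Sigma) = 18·3 - (5)² = 29.
  Sigma^{-1} = (1/det) · [[d, -b], [-b, a]] = [[0.1034, -0.1724],
 [-0.1724, 0.6207]].

Step 3 — form the quadratic (x - mu)^T · Sigma^{-1} · (x - mu):
  Sigma^{-1} · (x - mu) = (-0.1724, 0.6207).
  (x - mu)^T · [Sigma^{-1} · (x - mu)] = (0)·(-0.1724) + (1)·(0.6207) = 0.6207.

Step 4 — take square root: d = √(0.6207) ≈ 0.7878.

d(x, mu) = √(0.6207) ≈ 0.7878


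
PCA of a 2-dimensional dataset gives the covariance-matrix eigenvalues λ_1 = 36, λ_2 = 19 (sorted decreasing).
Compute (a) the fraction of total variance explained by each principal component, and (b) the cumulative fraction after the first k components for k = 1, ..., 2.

Step 1 — total variance = trace(Sigma) = Σ λ_i = 36 + 19 = 55.

Step 2 — fraction explained by component i = λ_i / Σ λ:
  PC1: 36/55 = 0.6545
  PC2: 19/55 = 0.3455

Step 3 — cumulative fraction after k components = (λ_1 + ... + λ_k) / Σ λ:
  k = 1: 36/55 = 0.6545
  k = 2: (36 + 19)/55 = 55/55 = 1

Summary (fraction, with percent):

explained: PC1 0.6545 (65.45%), PC2 0.3455 (34.55%);  cumulative: 0.6545, 1


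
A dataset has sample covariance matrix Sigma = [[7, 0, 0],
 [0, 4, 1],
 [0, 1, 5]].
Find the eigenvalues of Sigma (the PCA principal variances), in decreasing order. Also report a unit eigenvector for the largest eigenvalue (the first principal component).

Step 1 — characteristic polynomial p(λ) = det(λI - Sigma) = λ³ - tr·λ² + c_1·λ - det, where tr = trace, c_1 = sum of the principal 2×2 minors, det = det(Sigma):
  tr = 7 + 4 + 5 = 16,
  c_1 = (7·4 - (0)²) + (7·5 - (0)²) + (4·5 - (1)²) = 28 + 35 + 19 = 82,
  det = 7·(4·5 - (1)²) - (0)·((0)·5 - (1)·(0)) + (0)·((0)·(1) - 4·(0)) = 7·(19) - (0)·(0) + (0)·(0) = 133.
  So p(λ) = λ³ - 16λ² + 82λ - 133.
Step 2 — look for an integer root (rational root theorem: any rational root is an integer divisor of 133). Testing λ = 7:
  p(7) = 343 - 784 + 574 - 133 = 0  ✓
  Dividing out (λ - 7): p(λ) = (λ - 7)(λ² - 9λ + 19).
Step 3 — remaining eigenvalues from the quadratic λ² - 9λ + 19 = 0:
  Δ = 9² - 4·19 = 81 - 76 = 5,  λ = (9 ± √5)/2 = (9 ± 2.2361)/2 ≈ 5.618 or 3.382.
  Sorted: λ_1 = 7,  λ_2 = 5.618,  λ_3 = 3.382  (check: sum = 16 = tr ✓).

Step 4 — unit eigenvector for λ_1 = 7: v spans the null space of (Sigma - λ_1 I), whose rows are
  r_1 = (0, 0, 0),  r_2 = (0, -3, 1),  r_3 = (0, 1, -2).
  v is orthogonal to every row, so take v ∝ r_2 × r_3 = ((-3)·(-2) - (1)·(1), (1)·(0) - (0)·(-2), (0)·(1) - (-3)·(0)) = (5, 0, 0).
  Rescale (divide by 5): u = (1, 0, 0).
  ||u|| = √((1)² + (0)² + (0)²) = √(1) = 1,  v_1 = u/||u|| ≈ (1, 0, 0) (||v_1|| = 1).

λ_1 = 7,  λ_2 = 5.618,  λ_3 = 3.382;  v_1 ≈ (1, 0, 0)


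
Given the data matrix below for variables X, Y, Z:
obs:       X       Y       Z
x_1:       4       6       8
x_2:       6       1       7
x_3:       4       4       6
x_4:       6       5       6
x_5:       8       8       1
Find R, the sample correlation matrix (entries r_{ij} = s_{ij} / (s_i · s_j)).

Step 1 — column means:
  mean(X) = (4 + 6 + 4 + 6 + 8) / 5 = 28/5 = 5.6
  mean(Y) = (6 + 1 + 4 + 5 + 8) / 5 = 24/5 = 4.8
  mean(Z) = (8 + 7 + 6 + 6 + 1) / 5 = 28/5 = 5.6

Step 2 — sample variances and covariances s[i,j] = (1/(n-1)) · Σ_k (x_{k,i} - mean_i) · (x_{k,j} - mean_j), with n-1 = 4:
  s[X,X] = ((-1.6)·(-1.6) + (0.4)·(0.4) + (-1.6)·(-1.6) + (0.4)·(0.4) + (2.4)·(2.4)) / 4 = 11.2/4 = 2.8
  s[X,Y] = ((-1.6)·(1.2) + (0.4)·(-3.8) + (-1.6)·(-0.8) + (0.4)·(0.2) + (2.4)·(3.2)) / 4 = 5.6/4 = 1.4
  s[X,Z] = ((-1.6)·(2.4) + (0.4)·(1.4) + (-1.6)·(0.4) + (0.4)·(0.4) + (2.4)·(-4.6)) / 4 = -14.8/4 = -3.7
  s[Y,Y] = ((1.2)·(1.2) + (-3.8)·(-3.8) + (-0.8)·(-0.8) + (0.2)·(0.2) + (3.2)·(3.2)) / 4 = 26.8/4 = 6.7
  s[Y,Z] = ((1.2)·(2.4) + (-3.8)·(1.4) + (-0.8)·(0.4) + (0.2)·(0.4) + (3.2)·(-4.6)) / 4 = -17.4/4 = -4.35
  s[Z,Z] = ((2.4)·(2.4) + (1.4)·(1.4) + (0.4)·(0.4) + (0.4)·(0.4) + (-4.6)·(-4.6)) / 4 = 29.2/4 = 7.3
  Sample standard deviations s_i = √(s[i,i]):
  s(X) = √(2.8) = 1.6733
  s(Y) = √(6.7) = 2.5884
  s(Z) = √(7.3) = 2.7019

Step 3 — r_{ij} = s_{ij} / (s_i · s_j):
  r[X,X] = 1 (diagonal).
  r[X,Y] = 1.4 / (1.6733 · 2.5884) = 1.4 / 4.3313 = 0.3232
  r[X,Z] = -3.7 / (1.6733 · 2.7019) = -3.7 / 4.5211 = -0.8184
  r[Y,Y] = 1 (diagonal).
  r[Y,Z] = -4.35 / (2.5884 · 2.7019) = -4.35 / 6.9936 = -0.622
  r[Z,Z] = 1 (diagonal).

R is symmetric with unit diagonal. Assembling:

R = [[1, 0.3232, -0.8184],
 [0.3232, 1, -0.622],
 [-0.8184, -0.622, 1]]


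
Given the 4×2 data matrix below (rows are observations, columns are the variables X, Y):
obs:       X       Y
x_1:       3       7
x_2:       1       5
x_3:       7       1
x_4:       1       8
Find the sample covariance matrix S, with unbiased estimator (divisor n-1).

Step 1 — column means:
  mean(X) = (3 + 1 + 7 + 1) / 4 = 12/4 = 3
  mean(Y) = (7 + 5 + 1 + 8) / 4 = 21/4 = 5.25

Step 2 — sample covariance S[i,j] = (1/(n-1)) · Σ_k (x_{k,i} - mean_i) · (x_{k,j} - mean_j), with n-1 = 3.
  S[X,X] = ((0)·(0) + (-2)·(-2) + (4)·(4) + (-2)·(-2)) / 3 = 24/3 = 8
  S[X,Y] = ((0)·(1.75) + (-2)·(-0.25) + (4)·(-4.25) + (-2)·(2.75)) / 3 = -22/3 = -7.3333
  S[Y,Y] = ((1.75)·(1.75) + (-0.25)·(-0.25) + (-4.25)·(-4.25) + (2.75)·(2.75)) / 3 = 28.75/3 = 9.5833

S is symmetric (S[j,i] = S[i,j]). Assembling:

S = [[8, -7.3333],
 [-7.3333, 9.5833]]


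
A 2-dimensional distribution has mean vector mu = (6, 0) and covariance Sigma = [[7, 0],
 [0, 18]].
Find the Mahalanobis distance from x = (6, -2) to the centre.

Step 1 — centre the observation: (x - mu) = (0, -2).

Step 2 — invert Sigma. det(Sigma) = 7·18 - (0)² = 126.
  Sigma^{-1} = (1/det) · [[d, -b], [-b, a]] = [[0.1429, 0],
 [0, 0.0556]].

Step 3 — form the quadratic (x - mu)^T · Sigma^{-1} · (x - mu):
  Sigma^{-1} · (x - mu) = (0, -0.1111).
  (x - mu)^T · [Sigma^{-1} · (x - mu)] = (0)·(0) + (-2)·(-0.1111) = 0.2222.

Step 4 — take square root: d = √(0.2222) ≈ 0.4714.

d(x, mu) = √(0.2222) ≈ 0.4714


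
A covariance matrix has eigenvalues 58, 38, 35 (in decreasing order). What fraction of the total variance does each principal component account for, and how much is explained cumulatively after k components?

Step 1 — total variance = trace(Sigma) = Σ λ_i = 58 + 38 + 35 = 131.

Step 2 — fraction explained by component i = λ_i / Σ λ:
  PC1: 58/131 = 0.4427
  PC2: 38/131 = 0.2901
  PC3: 35/131 = 0.2672

Step 3 — cumulative fraction after k components = (λ_1 + ... + λ_k) / Σ λ:
  k = 1: 58/131 = 0.4427
  k = 2: (58 + 38)/131 = 96/131 = 0.7328
  k = 3: (58 + 38 + 35)/131 = 131/131 = 1

Summary (fraction, with percent):

explained: PC1 0.4427 (44.27%), PC2 0.2901 (29.01%), PC3 0.2672 (26.72%);  cumulative: 0.4427, 0.7328, 1


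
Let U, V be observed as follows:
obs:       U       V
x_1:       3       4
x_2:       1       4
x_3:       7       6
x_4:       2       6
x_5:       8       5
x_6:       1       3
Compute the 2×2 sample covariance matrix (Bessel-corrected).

Step 1 — column means:
  mean(U) = (3 + 1 + 7 + 2 + 8 + 1) / 6 = 22/6 = 3.6667
  mean(V) = (4 + 4 + 6 + 6 + 5 + 3) / 6 = 28/6 = 4.6667

Step 2 — sample covariance S[i,j] = (1/(n-1)) · Σ_k (x_{k,i} - mean_i) · (x_{k,j} - mean_j), with n-1 = 5.
  S[U,U] = ((-0.6667)·(-0.6667) + (-2.6667)·(-2.6667) + (3.3333)·(3.3333) + (-1.6667)·(-1.6667) + (4.3333)·(4.3333) + (-2.6667)·(-2.6667)) / 5 = 47.3333/5 = 9.4667
  S[U,V] = ((-0.6667)·(-0.6667) + (-2.6667)·(-0.6667) + (3.3333)·(1.3333) + (-1.6667)·(1.3333) + (4.3333)·(0.3333) + (-2.6667)·(-1.6667)) / 5 = 10.3333/5 = 2.0667
  S[V,V] = ((-0.6667)·(-0.6667) + (-0.6667)·(-0.6667) + (1.3333)·(1.3333) + (1.3333)·(1.3333) + (0.3333)·(0.3333) + (-1.6667)·(-1.6667)) / 5 = 7.3333/5 = 1.4667

S is symmetric (S[j,i] = S[i,j]). Assembling:

S = [[9.4667, 2.0667],
 [2.0667, 1.4667]]


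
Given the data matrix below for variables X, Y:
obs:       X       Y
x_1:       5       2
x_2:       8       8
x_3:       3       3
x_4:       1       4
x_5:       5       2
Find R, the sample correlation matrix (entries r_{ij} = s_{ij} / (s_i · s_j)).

Step 1 — column means:
  mean(X) = (5 + 8 + 3 + 1 + 5) / 5 = 22/5 = 4.4
  mean(Y) = (2 + 8 + 3 + 4 + 2) / 5 = 19/5 = 3.8

Step 2 — sample variances and covariances s[i,j] = (1/(n-1)) · Σ_k (x_{k,i} - mean_i) · (x_{k,j} - mean_j), with n-1 = 4:
  s[X,X] = ((0.6)·(0.6) + (3.6)·(3.6) + (-1.4)·(-1.4) + (-3.4)·(-3.4) + (0.6)·(0.6)) / 4 = 27.2/4 = 6.8
  s[X,Y] = ((0.6)·(-1.8) + (3.6)·(4.2) + (-1.4)·(-0.8) + (-3.4)·(0.2) + (0.6)·(-1.8)) / 4 = 13.4/4 = 3.35
  s[Y,Y] = ((-1.8)·(-1.8) + (4.2)·(4.2) + (-0.8)·(-0.8) + (0.2)·(0.2) + (-1.8)·(-1.8)) / 4 = 24.8/4 = 6.2
  Sample standard deviations s_i = √(s[i,i]):
  s(X) = √(6.8) = 2.6077
  s(Y) = √(6.2) = 2.49

Step 3 — r_{ij} = s_{ij} / (s_i · s_j):
  r[X,X] = 1 (diagonal).
  r[X,Y] = 3.35 / (2.6077 · 2.49) = 3.35 / 6.4931 = 0.5159
  r[Y,Y] = 1 (diagonal).

R is symmetric with unit diagonal. Assembling:

R = [[1, 0.5159],
 [0.5159, 1]]


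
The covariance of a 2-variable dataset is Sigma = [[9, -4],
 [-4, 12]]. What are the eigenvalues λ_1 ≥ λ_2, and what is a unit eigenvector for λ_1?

Step 1 — characteristic polynomial of 2×2 Sigma:
  det(Sigma - λI) = λ² - trace · λ + det = 0.
  trace = 9 + 12 = 21, det = 9·12 - (-4)² = 92.
Step 2 — discriminant:
  Δ = trace² - 4·det = 441 - 368 = 73.
Step 3 — eigenvalues:
  λ = (trace ± √Δ)/2 = (21 ± 8.544)/2,
  λ_1 = 14.772,  λ_2 = 6.228.

Step 4 — unit eigenvector for λ_1: solve (Sigma - λ_1 I)v = 0. First row:
  (9 - 14.772)·v_x + (-4)·v_y = 0, i.e. (-5.772)·v_x + (-4)·v_y = 0,
  so v ∝ (b, λ_1 - a) = (-4, 5.772); multiply by -1 so the first entry is positive: u = (4, -5.772).
  ||u|| = √((4)² + (-5.772)²) = √(49.316) ≈ 7.0225,
  v_1 = u/||u|| ≈ (0.5696, -0.8219) (||v_1|| = 1).

λ_1 = 14.772,  λ_2 = 6.228;  v_1 ≈ (0.5696, -0.8219)


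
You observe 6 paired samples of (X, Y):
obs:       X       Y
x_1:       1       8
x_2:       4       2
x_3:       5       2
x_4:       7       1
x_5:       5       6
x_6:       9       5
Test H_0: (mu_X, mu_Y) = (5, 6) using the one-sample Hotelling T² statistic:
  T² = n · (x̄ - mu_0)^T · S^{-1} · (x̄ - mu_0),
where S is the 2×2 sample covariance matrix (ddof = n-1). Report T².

Step 1 — sample mean vector:
  mean(X) = (1 + 4 + 5 + 7 + 5 + 9) / 6 = 31/6 = 5.1667
  mean(Y) = (8 + 2 + 2 + 1 + 6 + 5) / 6 = 24/6 = 4
  x̄ = (5.1667, 4),  deviation x̄ - mu_0 = (5.1667, 4) - (5, 6) = (0.1667, -2).

Step 2 — sample covariance matrix, S[i,j] = (1/(n-1)) · Σ_k (x_{k,i} - mean_i) · (x_{k,j} - mean_j), divisor n-1 = 5:
  S[X,X] = ((-4.1667)·(-4.1667) + (-1.1667)·(-1.1667) + (-0.1667)·(-0.1667) + (1.8333)·(1.8333) + (-0.1667)·(-0.1667) + (3.8333)·(3.8333)) / 5 = 36.8333/5 = 7.3667
  S[X,Y] = ((-4.1667)·(4) + (-1.1667)·(-2) + (-0.1667)·(-2) + (1.8333)·(-3) + (-0.1667)·(2) + (3.8333)·(1)) / 5 = -16/5 = -3.2
  S[Y,Y] = ((4)·(4) + (-2)·(-2) + (-2)·(-2) + (-3)·(-3) + (2)·(2) + (1)·(1)) / 5 = 38/5 = 7.6
  S = [[7.3667, -3.2],
 [-3.2, 7.6]].

Step 3 — invert S. det(S) = 7.3667·7.6 - (-3.2)² = 45.7467.
  S^{-1} = (1/det) · [[d, -b], [-b, a]] = [[0.1661, 0.07],
 [0.07, 0.161]].

Step 4 — quadratic form (x̄ - mu_0)^T · S^{-1} · (x̄ - mu_0):
  S^{-1} · (x̄ - mu_0) = (-0.1122, -0.3104),
  (x̄ - mu_0)^T · [...] = (0.1667)·(-0.1122) + (-2)·(-0.3104) = 0.6021.

Step 5 — scale by n: T² = 6 · 0.6021 = 3.6126.

T² ≈ 3.6126


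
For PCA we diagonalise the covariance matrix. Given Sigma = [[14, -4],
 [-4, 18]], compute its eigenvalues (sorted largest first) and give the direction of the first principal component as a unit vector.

Step 1 — characteristic polynomial of 2×2 Sigma:
  det(Sigma - λI) = λ² - trace · λ + det = 0.
  trace = 14 + 18 = 32, det = 14·18 - (-4)² = 236.
Step 2 — discriminant:
  Δ = trace² - 4·det = 1024 - 944 = 80.
Step 3 — eigenvalues:
  λ = (trace ± √Δ)/2 = (32 ± 8.9443)/2,
  λ_1 = 20.4721,  λ_2 = 11.5279.

Step 4 — unit eigenvector for λ_1: solve (Sigma - λ_1 I)v = 0. First row:
  (14 - 20.4721)·v_x + (-4)·v_y = 0, i.e. (-6.4721)·v_x + (-4)·v_y = 0,
  so v ∝ (b, λ_1 - a) = (-4, 6.4721); multiply by -1 so the first entry is positive: u = (4, -6.4721).
  ||u|| = √((4)² + (-6.4721)²) = √(57.8885) ≈ 7.6085,
  v_1 = u/||u|| ≈ (0.5257, -0.8507) (||v_1|| = 1).

λ_1 = 20.4721,  λ_2 = 11.5279;  v_1 ≈ (0.5257, -0.8507)


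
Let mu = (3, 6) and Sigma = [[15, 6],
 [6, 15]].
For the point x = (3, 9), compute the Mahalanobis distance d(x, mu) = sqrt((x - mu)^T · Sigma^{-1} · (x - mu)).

Step 1 — centre the observation: (x - mu) = (0, 3).

Step 2 — invert Sigma. det(Sigma) = 15·15 - (6)² = 189.
  Sigma^{-1} = (1/det) · [[d, -b], [-b, a]] = [[0.0794, -0.0317],
 [-0.0317, 0.0794]].

Step 3 — form the quadratic (x - mu)^T · Sigma^{-1} · (x - mu):
  Sigma^{-1} · (x - mu) = (-0.0952, 0.2381).
  (x - mu)^T · [Sigma^{-1} · (x - mu)] = (0)·(-0.0952) + (3)·(0.2381) = 0.7143.

Step 4 — take square root: d = √(0.7143) ≈ 0.8452.

d(x, mu) = √(0.7143) ≈ 0.8452


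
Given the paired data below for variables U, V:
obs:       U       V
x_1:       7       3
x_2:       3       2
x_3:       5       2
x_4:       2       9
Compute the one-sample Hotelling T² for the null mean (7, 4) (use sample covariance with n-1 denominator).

Step 1 — sample mean vector:
  mean(U) = (7 + 3 + 5 + 2) / 4 = 17/4 = 4.25
  mean(V) = (3 + 2 + 2 + 9) / 4 = 16/4 = 4
  x̄ = (4.25, 4),  deviation x̄ - mu_0 = (4.25, 4) - (7, 4) = (-2.75, 0).

Step 2 — sample covariance matrix, S[i,j] = (1/(n-1)) · Σ_k (x_{k,i} - mean_i) · (x_{k,j} - mean_j), divisor n-1 = 3:
  S[U,U] = ((2.75)·(2.75) + (-1.25)·(-1.25) + (0.75)·(0.75) + (-2.25)·(-2.25)) / 3 = 14.75/3 = 4.9167
  S[U,V] = ((2.75)·(-1) + (-1.25)·(-2) + (0.75)·(-2) + (-2.25)·(5)) / 3 = -13/3 = -4.3333
  S[V,V] = ((-1)·(-1) + (-2)·(-2) + (-2)·(-2) + (5)·(5)) / 3 = 34/3 = 11.3333
  S = [[4.9167, -4.3333],
 [-4.3333, 11.3333]].

Step 3 — invert S. det(S) = 4.9167·11.3333 - (-4.3333)² = 36.9444.
  S^{-1} = (1/det) · [[d, -b], [-b, a]] = [[0.3068, 0.1173],
 [0.1173, 0.1331]].

Step 4 — quadratic form (x̄ - mu_0)^T · S^{-1} · (x̄ - mu_0):
  S^{-1} · (x̄ - mu_0) = (-0.8436, -0.3226),
  (x̄ - mu_0)^T · [...] = (-2.75)·(-0.8436) + (0)·(-0.3226) = 2.3199.

Step 5 — scale by n: T² = 4 · 2.3199 = 9.2797.

T² ≈ 9.2797


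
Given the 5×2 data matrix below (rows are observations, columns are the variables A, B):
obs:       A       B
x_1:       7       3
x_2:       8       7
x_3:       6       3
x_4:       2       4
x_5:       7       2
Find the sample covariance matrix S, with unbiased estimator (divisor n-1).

Step 1 — column means:
  mean(A) = (7 + 8 + 6 + 2 + 7) / 5 = 30/5 = 6
  mean(B) = (3 + 7 + 3 + 4 + 2) / 5 = 19/5 = 3.8

Step 2 — sample covariance S[i,j] = (1/(n-1)) · Σ_k (x_{k,i} - mean_i) · (x_{k,j} - mean_j), with n-1 = 4.
  S[A,A] = ((1)·(1) + (2)·(2) + (0)·(0) + (-4)·(-4) + (1)·(1)) / 4 = 22/4 = 5.5
  S[A,B] = ((1)·(-0.8) + (2)·(3.2) + (0)·(-0.8) + (-4)·(0.2) + (1)·(-1.8)) / 4 = 3/4 = 0.75
  S[B,B] = ((-0.8)·(-0.8) + (3.2)·(3.2) + (-0.8)·(-0.8) + (0.2)·(0.2) + (-1.8)·(-1.8)) / 4 = 14.8/4 = 3.7

S is symmetric (S[j,i] = S[i,j]). Assembling:

S = [[5.5, 0.75],
 [0.75, 3.7]]


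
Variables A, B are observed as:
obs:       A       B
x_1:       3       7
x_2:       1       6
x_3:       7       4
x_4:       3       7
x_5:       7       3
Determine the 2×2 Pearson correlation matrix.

Step 1 — column means:
  mean(A) = (3 + 1 + 7 + 3 + 7) / 5 = 21/5 = 4.2
  mean(B) = (7 + 6 + 4 + 7 + 3) / 5 = 27/5 = 5.4

Step 2 — sample variances and covariances s[i,j] = (1/(n-1)) · Σ_k (x_{k,i} - mean_i) · (x_{k,j} - mean_j), with n-1 = 4:
  s[A,A] = ((-1.2)·(-1.2) + (-3.2)·(-3.2) + (2.8)·(2.8) + (-1.2)·(-1.2) + (2.8)·(2.8)) / 4 = 28.8/4 = 7.2
  s[A,B] = ((-1.2)·(1.6) + (-3.2)·(0.6) + (2.8)·(-1.4) + (-1.2)·(1.6) + (2.8)·(-2.4)) / 4 = -16.4/4 = -4.1
  s[B,B] = ((1.6)·(1.6) + (0.6)·(0.6) + (-1.4)·(-1.4) + (1.6)·(1.6) + (-2.4)·(-2.4)) / 4 = 13.2/4 = 3.3
  Sample standard deviations s_i = √(s[i,i]):
  s(A) = √(7.2) = 2.6833
  s(B) = √(3.3) = 1.8166

Step 3 — r_{ij} = s_{ij} / (s_i · s_j):
  r[A,A] = 1 (diagonal).
  r[A,B] = -4.1 / (2.6833 · 1.8166) = -4.1 / 4.8744 = -0.8411
  r[B,B] = 1 (diagonal).

R is symmetric with unit diagonal. Assembling:

R = [[1, -0.8411],
 [-0.8411, 1]]


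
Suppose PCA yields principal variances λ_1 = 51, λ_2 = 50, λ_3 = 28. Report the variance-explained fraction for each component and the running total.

Step 1 — total variance = trace(Sigma) = Σ λ_i = 51 + 50 + 28 = 129.

Step 2 — fraction explained by component i = λ_i / Σ λ:
  PC1: 51/129 = 0.3953
  PC2: 50/129 = 0.3876
  PC3: 28/129 = 0.2171

Step 3 — cumulative fraction after k components = (λ_1 + ... + λ_k) / Σ λ:
  k = 1: 51/129 = 0.3953
  k = 2: (51 + 50)/129 = 101/129 = 0.7829
  k = 3: (51 + 50 + 28)/129 = 129/129 = 1

Summary (fraction, with percent):

explained: PC1 0.3953 (39.53%), PC2 0.3876 (38.76%), PC3 0.2171 (21.71%);  cumulative: 0.3953, 0.7829, 1


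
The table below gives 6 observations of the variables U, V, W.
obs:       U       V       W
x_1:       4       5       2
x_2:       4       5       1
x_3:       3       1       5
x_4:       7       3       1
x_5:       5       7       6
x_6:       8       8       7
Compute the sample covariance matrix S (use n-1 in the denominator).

Step 1 — column means:
  mean(U) = (4 + 4 + 3 + 7 + 5 + 8) / 6 = 31/6 = 5.1667
  mean(V) = (5 + 5 + 1 + 3 + 7 + 8) / 6 = 29/6 = 4.8333
  mean(W) = (2 + 1 + 5 + 1 + 6 + 7) / 6 = 22/6 = 3.6667

Step 2 — sample covariance S[i,j] = (1/(n-1)) · Σ_k (x_{k,i} - mean_i) · (x_{k,j} - mean_j), with n-1 = 5.
  S[U,U] = ((-1.1667)·(-1.1667) + (-1.1667)·(-1.1667) + (-2.1667)·(-2.1667) + (1.8333)·(1.8333) + (-0.1667)·(-0.1667) + (2.8333)·(2.8333)) / 5 = 18.8333/5 = 3.7667
  S[U,V] = ((-1.1667)·(0.1667) + (-1.1667)·(0.1667) + (-2.1667)·(-3.8333) + (1.8333)·(-1.8333) + (-0.1667)·(2.1667) + (2.8333)·(3.1667)) / 5 = 13.1667/5 = 2.6333
  S[U,W] = ((-1.1667)·(-1.6667) + (-1.1667)·(-2.6667) + (-2.1667)·(1.3333) + (1.8333)·(-2.6667) + (-0.1667)·(2.3333) + (2.8333)·(3.3333)) / 5 = 6.3333/5 = 1.2667
  S[V,V] = ((0.1667)·(0.1667) + (0.1667)·(0.1667) + (-3.8333)·(-3.8333) + (-1.8333)·(-1.8333) + (2.1667)·(2.1667) + (3.1667)·(3.1667)) / 5 = 32.8333/5 = 6.5667
  S[V,W] = ((0.1667)·(-1.6667) + (0.1667)·(-2.6667) + (-3.8333)·(1.3333) + (-1.8333)·(-2.6667) + (2.1667)·(2.3333) + (3.1667)·(3.3333)) / 5 = 14.6667/5 = 2.9333
  S[W,W] = ((-1.6667)·(-1.6667) + (-2.6667)·(-2.6667) + (1.3333)·(1.3333) + (-2.6667)·(-2.6667) + (2.3333)·(2.3333) + (3.3333)·(3.3333)) / 5 = 35.3333/5 = 7.0667

S is symmetric (S[j,i] = S[i,j]). Assembling:

S = [[3.7667, 2.6333, 1.2667],
 [2.6333, 6.5667, 2.9333],
 [1.2667, 2.9333, 7.0667]]
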